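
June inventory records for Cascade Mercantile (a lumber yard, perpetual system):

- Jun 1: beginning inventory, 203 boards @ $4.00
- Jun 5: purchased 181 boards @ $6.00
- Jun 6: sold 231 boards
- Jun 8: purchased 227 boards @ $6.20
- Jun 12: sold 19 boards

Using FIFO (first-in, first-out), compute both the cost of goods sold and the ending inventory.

COGS = $1,094.00; ending inventory = $2,211.40

Jun 6, 231 sold [FIFO — oldest first]: 203 @ $4.00 + 28 @ $6.00 = $980.00
Jun 12, 19 sold [FIFO — oldest first]: 19 @ $6.00 = $114.00
Total COGS = $980.00 + $114.00 = $1,094.00
Ending inventory: 134 @ $6.00 + 227 @ $6.20 = $2,211.40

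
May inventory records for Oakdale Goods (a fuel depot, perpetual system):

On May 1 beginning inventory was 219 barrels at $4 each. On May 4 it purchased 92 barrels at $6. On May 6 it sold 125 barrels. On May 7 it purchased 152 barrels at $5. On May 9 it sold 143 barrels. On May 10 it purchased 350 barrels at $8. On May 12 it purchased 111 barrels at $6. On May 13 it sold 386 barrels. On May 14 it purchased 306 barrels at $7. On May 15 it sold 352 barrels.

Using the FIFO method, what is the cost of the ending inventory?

Ending inventory = $1,568

May 6, 125 sold [FIFO — oldest first]: 125 @ $4 = $500
May 9, 143 sold [FIFO — oldest first]: 94 @ $4 + 49 @ $6 = $670
May 13, 386 sold [FIFO — oldest first]: 43 @ $6 + 152 @ $5 + 191 @ $8 = $2,546
May 15, 352 sold [FIFO — oldest first]: 159 @ $8 + 111 @ $6 + 82 @ $7 = $2,512
Total COGS = $500 + $670 + $2,546 + $2,512 = $6,228
Ending inventory: 224 @ $7 = $1,568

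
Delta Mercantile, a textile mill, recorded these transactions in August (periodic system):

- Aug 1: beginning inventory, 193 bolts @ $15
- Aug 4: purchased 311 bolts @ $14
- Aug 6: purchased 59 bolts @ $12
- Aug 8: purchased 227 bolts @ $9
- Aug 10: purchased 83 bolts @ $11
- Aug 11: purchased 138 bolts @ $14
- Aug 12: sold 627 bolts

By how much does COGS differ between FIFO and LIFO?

$1,257

FIFO COGS: 193 @ $15 + 311 @ $14 + 59 @ $12 + 64 @ $9 = $8,533
LIFO COGS: 138 @ $14 + 83 @ $11 + 227 @ $9 + 59 @ $12 + 120 @ $14 = $7,276
Difference = |$8,533 − $7,276| = $1,257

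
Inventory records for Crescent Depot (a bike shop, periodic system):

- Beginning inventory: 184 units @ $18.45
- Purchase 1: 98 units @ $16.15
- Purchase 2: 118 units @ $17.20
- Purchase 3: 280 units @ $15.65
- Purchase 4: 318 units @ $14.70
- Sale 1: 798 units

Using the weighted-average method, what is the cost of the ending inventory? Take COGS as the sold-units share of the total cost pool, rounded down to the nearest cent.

Sale 1, sell 798: 798/998 × $16,063.70 → $12,844.52
Ending inventory (cost pool remaining) = $3,219.18

Ending inventory = $3,219.18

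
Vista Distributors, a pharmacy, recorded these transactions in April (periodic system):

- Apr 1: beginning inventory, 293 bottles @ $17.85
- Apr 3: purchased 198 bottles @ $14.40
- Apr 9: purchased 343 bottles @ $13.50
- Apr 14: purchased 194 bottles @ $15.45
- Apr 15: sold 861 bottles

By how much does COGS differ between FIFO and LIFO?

FIFO COGS: 293 @ $17.85 + 198 @ $14.40 + 343 @ $13.50 + 27 @ $15.45 = $13,128.90
LIFO COGS: 194 @ $15.45 + 343 @ $13.50 + 198 @ $14.40 + 126 @ $17.85 = $12,728.10
Difference = |$13,128.90 − $12,728.10| = $400.80

$400.80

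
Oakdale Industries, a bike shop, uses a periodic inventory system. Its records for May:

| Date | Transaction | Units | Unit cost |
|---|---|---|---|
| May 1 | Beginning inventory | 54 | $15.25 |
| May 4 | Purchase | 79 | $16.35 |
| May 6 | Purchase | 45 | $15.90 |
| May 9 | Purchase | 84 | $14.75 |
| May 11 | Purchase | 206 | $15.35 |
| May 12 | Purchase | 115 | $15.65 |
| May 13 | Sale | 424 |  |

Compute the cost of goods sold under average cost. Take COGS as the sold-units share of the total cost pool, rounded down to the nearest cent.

May 13, sell 424: 424/583 × $9,031.50 → $6,568.36
Ending inventory (cost pool remaining) = $2,463.14

COGS = $6,568.36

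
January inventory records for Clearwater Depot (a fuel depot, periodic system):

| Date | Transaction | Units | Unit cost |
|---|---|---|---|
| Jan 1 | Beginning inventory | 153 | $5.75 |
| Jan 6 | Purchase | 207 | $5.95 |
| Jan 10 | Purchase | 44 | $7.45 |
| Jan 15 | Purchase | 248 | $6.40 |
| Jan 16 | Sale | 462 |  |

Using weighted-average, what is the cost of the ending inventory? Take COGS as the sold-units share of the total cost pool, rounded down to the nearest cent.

Jan 16, sell 462: 462/652 × $4,026.40 → $2,853.06
Ending inventory (cost pool remaining) = $1,173.34

Ending inventory = $1,173.34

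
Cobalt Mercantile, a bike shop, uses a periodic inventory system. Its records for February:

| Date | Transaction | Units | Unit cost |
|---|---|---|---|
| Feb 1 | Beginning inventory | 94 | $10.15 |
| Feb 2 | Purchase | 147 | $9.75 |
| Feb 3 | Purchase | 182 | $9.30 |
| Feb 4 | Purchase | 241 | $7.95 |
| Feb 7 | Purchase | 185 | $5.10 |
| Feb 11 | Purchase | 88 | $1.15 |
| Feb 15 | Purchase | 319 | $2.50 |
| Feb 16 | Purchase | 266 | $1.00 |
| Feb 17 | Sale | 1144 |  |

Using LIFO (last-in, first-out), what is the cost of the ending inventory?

Feb 17, 1144 sold [LIFO — newest first]: 266 @ $1.00 + 319 @ $2.50 + 88 @ $1.15 + 185 @ $5.10 + 241 @ $7.95 + 45 @ $9.30 = $4,442.65
Ending inventory: 94 @ $10.15 + 147 @ $9.75 + 137 @ $9.30 = $3,661.45
Check: goods available $8,104.10 = COGS $4,442.65 + ending $3,661.45

Ending inventory = $3,661.45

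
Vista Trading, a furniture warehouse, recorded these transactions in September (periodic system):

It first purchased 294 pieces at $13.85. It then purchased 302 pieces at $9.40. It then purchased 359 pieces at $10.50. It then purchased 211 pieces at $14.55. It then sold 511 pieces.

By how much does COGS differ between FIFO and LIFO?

FIFO COGS: 294 @ $13.85 + 217 @ $9.40 = $6,111.70
LIFO COGS: 211 @ $14.55 + 300 @ $10.50 = $6,220.05
Difference = |$6,111.70 − $6,220.05| = $108.35

$108.35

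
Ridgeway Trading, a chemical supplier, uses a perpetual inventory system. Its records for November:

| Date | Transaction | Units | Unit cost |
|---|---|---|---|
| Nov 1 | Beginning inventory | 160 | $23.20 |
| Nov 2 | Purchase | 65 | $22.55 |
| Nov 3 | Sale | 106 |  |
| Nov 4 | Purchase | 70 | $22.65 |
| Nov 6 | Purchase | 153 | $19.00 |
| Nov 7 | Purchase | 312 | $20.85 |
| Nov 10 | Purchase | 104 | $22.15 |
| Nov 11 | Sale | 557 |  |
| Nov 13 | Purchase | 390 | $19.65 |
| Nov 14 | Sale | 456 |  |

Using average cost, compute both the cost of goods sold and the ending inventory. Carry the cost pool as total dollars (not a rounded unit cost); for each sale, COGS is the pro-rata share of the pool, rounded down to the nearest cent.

COGS = $23,420.44; ending inventory = $2,722.11

After Nov 1: 160 on hand, pool $3,712.00 (≈ $23.2000 each)
After Nov 2: 225 on hand, pool $5,177.75 (≈ $23.0122 each)
Nov 3, sell 106: 106/225 × $5,177.75 → $2,439.29
After Nov 4: 189 on hand, pool $4,323.96 (≈ $22.8781 each)
After Nov 6: 342 on hand, pool $7,230.96 (≈ $21.1432 each)
After Nov 7: 654 on hand, pool $13,736.16 (≈ $21.0033 each)
After Nov 10: 758 on hand, pool $16,039.76 (≈ $21.1606 each)
Nov 11, sell 557: 557/758 × $16,039.76 → $11,786.47
After Nov 13: 591 on hand, pool $11,916.79 (≈ $20.1638 each)
Nov 14, sell 456: 456/591 × $11,916.79 → $9,194.68
Total COGS = $2,439.29 + $11,786.47 + $9,194.68 = $23,420.44
Ending inventory (cost pool remaining) = $2,722.11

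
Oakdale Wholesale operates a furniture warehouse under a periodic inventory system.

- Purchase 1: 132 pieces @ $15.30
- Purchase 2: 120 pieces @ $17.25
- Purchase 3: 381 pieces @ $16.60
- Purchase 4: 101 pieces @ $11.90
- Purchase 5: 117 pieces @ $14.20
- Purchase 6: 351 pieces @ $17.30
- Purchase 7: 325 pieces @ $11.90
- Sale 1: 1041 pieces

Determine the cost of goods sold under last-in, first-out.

Sale 1 (1041) [LIFO — newest first]: 325 @ $11.90 + 351 @ $17.30 + 117 @ $14.20 + 101 @ $11.90 + 147 @ $16.60 = $15,243.30
Ending inventory: 132 @ $15.30 + 120 @ $17.25 + 234 @ $16.60 = $7,974.00

COGS = $15,243.30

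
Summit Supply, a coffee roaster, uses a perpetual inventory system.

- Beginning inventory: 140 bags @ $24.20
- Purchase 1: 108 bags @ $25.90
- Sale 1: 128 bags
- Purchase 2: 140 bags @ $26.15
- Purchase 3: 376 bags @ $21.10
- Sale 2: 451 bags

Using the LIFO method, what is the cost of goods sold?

Sale 1 (128) [LIFO — newest first]: 108 @ $25.90 + 20 @ $24.20 = $3,281.20
Sale 2 (451) [LIFO — newest first]: 376 @ $21.10 + 75 @ $26.15 = $9,894.85
Total COGS = $3,281.20 + $9,894.85 = $13,176.05
Ending inventory: 120 @ $24.20 + 65 @ $26.15 = $4,603.75
Check: goods available $17,779.80 = COGS $13,176.05 + ending $4,603.75

COGS = $13,176.05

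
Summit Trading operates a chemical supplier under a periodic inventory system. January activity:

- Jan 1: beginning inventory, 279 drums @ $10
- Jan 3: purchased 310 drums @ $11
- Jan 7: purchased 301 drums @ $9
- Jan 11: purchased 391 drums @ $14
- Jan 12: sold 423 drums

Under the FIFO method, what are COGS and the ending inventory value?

COGS = $4,374; ending inventory = $10,009

Jan 12, 423 sold [FIFO — oldest first]: 279 @ $10 + 144 @ $11 = $4,374
Ending inventory: 166 @ $11 + 301 @ $9 + 391 @ $14 = $10,009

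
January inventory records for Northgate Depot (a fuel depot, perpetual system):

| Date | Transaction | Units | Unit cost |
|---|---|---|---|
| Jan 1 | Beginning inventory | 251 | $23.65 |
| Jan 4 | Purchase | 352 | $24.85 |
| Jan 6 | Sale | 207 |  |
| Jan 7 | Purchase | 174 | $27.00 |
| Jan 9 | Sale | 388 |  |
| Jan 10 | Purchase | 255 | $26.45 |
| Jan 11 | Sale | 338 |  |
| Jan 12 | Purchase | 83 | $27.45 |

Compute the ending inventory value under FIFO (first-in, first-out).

Ending inventory = $4,896.90

Jan 6, 207 sold [FIFO — oldest first]: 207 @ $23.65 = $4,895.55
Jan 9, 388 sold [FIFO — oldest first]: 44 @ $23.65 + 344 @ $24.85 = $9,589.00
Jan 11, 338 sold [FIFO — oldest first]: 8 @ $24.85 + 174 @ $27.00 + 156 @ $26.45 = $9,023.00
Total COGS = $4,895.55 + $9,589.00 + $9,023.00 = $23,507.55
Ending inventory: 99 @ $26.45 + 83 @ $27.45 = $4,896.90
Check: goods available $28,404.45 = COGS $23,507.55 + ending $4,896.90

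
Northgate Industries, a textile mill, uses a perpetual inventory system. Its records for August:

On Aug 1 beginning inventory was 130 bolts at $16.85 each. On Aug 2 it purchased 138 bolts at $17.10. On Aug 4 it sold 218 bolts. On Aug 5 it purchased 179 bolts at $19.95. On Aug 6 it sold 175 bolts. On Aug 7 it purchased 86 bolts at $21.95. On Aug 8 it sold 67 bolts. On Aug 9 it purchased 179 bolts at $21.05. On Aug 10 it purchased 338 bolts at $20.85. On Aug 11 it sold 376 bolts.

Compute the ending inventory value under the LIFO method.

Aug 4, 218 sold [LIFO — newest first]: 138 @ $17.10 + 80 @ $16.85 = $3,707.80
Aug 6, 175 sold [LIFO — newest first]: 175 @ $19.95 = $3,491.25
Aug 8, 67 sold [LIFO — newest first]: 67 @ $21.95 = $1,470.65
Aug 11, 376 sold [LIFO — newest first]: 338 @ $20.85 + 38 @ $21.05 = $7,847.20
Total COGS = $3,707.80 + $3,491.25 + $1,470.65 + $7,847.20 = $16,516.90
Ending inventory: 50 @ $16.85 + 4 @ $19.95 + 19 @ $21.95 + 141 @ $21.05 = $4,307.40

Ending inventory = $4,307.40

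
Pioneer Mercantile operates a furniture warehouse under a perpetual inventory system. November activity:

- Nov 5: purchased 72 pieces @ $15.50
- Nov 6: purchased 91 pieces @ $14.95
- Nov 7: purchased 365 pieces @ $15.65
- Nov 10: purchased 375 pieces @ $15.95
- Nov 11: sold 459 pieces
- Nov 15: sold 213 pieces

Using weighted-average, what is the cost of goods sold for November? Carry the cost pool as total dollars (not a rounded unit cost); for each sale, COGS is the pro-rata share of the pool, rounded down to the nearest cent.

COGS = $10,545.07

After Nov 5: 72 on hand, pool $1,116.00 (≈ $15.5000 each)
After Nov 6: 163 on hand, pool $2,476.45 (≈ $15.1929 each)
After Nov 7: 528 on hand, pool $8,188.70 (≈ $15.5089 each)
After Nov 10: 903 on hand, pool $14,169.95 (≈ $15.6921 each)
Nov 11, sell 459: 459/903 × $14,169.95 → $7,202.66
Nov 15, sell 213: 213/444 × $6,967.29 → $3,342.41
Total COGS = $7,202.66 + $3,342.41 = $10,545.07
Ending inventory (cost pool remaining) = $3,624.88
Check: goods available $14,169.95 = COGS $10,545.07 + ending $3,624.88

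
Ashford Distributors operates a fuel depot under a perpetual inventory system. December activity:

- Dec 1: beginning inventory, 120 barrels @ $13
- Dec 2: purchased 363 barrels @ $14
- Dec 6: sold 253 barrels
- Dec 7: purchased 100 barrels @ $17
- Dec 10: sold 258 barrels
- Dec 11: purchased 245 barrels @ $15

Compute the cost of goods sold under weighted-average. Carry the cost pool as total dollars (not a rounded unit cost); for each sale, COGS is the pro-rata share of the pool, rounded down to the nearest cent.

After Dec 1: 120 on hand, pool $1,560.00 (≈ $13.0000 each)
After Dec 2: 483 on hand, pool $6,642.00 (≈ $13.7516 each)
Dec 6, sell 253: 253/483 × $6,642.00 → $3,479.14
After Dec 7: 330 on hand, pool $4,862.86 (≈ $14.7359 each)
Dec 10, sell 258: 258/330 × $4,862.86 → $3,801.87
After Dec 11: 317 on hand, pool $4,735.99 (≈ $14.9400 each)
Total COGS = $3,479.14 + $3,801.87 = $7,281.01
Ending inventory (cost pool remaining) = $4,735.99

COGS = $7,281.01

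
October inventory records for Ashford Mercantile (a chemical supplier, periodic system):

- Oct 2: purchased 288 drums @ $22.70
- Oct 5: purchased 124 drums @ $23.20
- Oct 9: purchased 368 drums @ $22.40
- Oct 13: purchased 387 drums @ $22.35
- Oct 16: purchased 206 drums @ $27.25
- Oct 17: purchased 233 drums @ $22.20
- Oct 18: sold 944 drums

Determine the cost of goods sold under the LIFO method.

COGS = $22,078.75

Oct 18, 944 sold [LIFO — newest first]: 233 @ $22.20 + 206 @ $27.25 + 387 @ $22.35 + 118 @ $22.40 = $22,078.75
Ending inventory: 288 @ $22.70 + 124 @ $23.20 + 250 @ $22.40 = $15,014.40
Check: goods available $37,093.15 = COGS $22,078.75 + ending $15,014.40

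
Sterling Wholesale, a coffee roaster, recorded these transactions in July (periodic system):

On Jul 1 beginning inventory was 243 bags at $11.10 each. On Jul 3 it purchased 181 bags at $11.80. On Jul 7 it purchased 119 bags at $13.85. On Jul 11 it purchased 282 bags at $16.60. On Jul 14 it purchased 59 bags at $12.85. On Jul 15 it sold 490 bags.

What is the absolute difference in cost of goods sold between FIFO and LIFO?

$1,694.30

FIFO COGS: 243 @ $11.10 + 181 @ $11.80 + 66 @ $13.85 = $5,747.20
LIFO COGS: 59 @ $12.85 + 282 @ $16.60 + 119 @ $13.85 + 30 @ $11.80 = $7,441.50
Difference = |$5,747.20 − $7,441.50| = $1,694.30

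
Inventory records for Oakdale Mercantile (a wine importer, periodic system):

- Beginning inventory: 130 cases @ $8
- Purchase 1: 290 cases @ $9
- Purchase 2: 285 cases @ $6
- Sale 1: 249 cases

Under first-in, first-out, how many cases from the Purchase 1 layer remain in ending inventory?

Sale 1 (249) [FIFO — oldest first]: 130 @ $8 + 119 @ $9 = $2,111
Ending inventory: 171 @ $9 + 285 @ $6 = $3,249
Check: goods available $5,360 = COGS $2,111 + ending $3,249

171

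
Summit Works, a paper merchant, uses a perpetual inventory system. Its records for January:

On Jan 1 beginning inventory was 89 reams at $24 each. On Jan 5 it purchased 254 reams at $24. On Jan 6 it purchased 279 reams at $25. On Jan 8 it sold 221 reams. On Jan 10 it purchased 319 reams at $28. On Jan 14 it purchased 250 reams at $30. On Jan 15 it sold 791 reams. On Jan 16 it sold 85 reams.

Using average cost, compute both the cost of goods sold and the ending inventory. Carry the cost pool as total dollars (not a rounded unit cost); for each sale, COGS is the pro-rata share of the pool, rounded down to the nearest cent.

COGS = $29,096.55; ending inventory = $2,542.45

After Jan 1: 89 on hand, pool $2,136.00 (≈ $24.0000 each)
After Jan 5: 343 on hand, pool $8,232.00 (≈ $24.0000 each)
After Jan 6: 622 on hand, pool $15,207.00 (≈ $24.4486 each)
Jan 8, sell 221: 221/622 × $15,207.00 → $5,403.13
After Jan 10: 720 on hand, pool $18,735.87 (≈ $26.0220 each)
After Jan 14: 970 on hand, pool $26,235.87 (≈ $27.0473 each)
Jan 15, sell 791: 791/970 × $26,235.87 → $21,394.40
Jan 16, sell 85: 85/179 × $4,841.47 → $2,299.02
Total COGS = $5,403.13 + $21,394.40 + $2,299.02 = $29,096.55
Ending inventory (cost pool remaining) = $2,542.45
Check: goods available $31,639.00 = COGS $29,096.55 + ending $2,542.45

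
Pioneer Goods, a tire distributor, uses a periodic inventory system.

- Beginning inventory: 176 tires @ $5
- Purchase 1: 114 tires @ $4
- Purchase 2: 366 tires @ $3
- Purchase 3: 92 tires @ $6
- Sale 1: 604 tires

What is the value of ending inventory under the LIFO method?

Sale 1 (604) [LIFO — newest first]: 92 @ $6 + 366 @ $3 + 114 @ $4 + 32 @ $5 = $2,266
Ending inventory: 144 @ $5 = $720

Ending inventory = $720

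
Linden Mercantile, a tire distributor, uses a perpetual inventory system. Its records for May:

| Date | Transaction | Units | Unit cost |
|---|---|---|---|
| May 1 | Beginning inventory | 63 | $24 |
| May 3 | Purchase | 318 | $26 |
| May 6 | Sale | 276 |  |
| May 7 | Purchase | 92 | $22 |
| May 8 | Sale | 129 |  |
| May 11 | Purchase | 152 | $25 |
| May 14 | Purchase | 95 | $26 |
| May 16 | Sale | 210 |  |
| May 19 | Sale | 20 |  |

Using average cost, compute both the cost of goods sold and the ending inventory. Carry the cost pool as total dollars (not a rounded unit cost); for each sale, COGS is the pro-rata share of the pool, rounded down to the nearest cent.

After May 1: 63 on hand, pool $1,512.00 (≈ $24.0000 each)
After May 3: 381 on hand, pool $9,780.00 (≈ $25.6693 each)
May 6, sell 276: 276/381 × $9,780.00 → $7,084.72
After May 7: 197 on hand, pool $4,719.28 (≈ $23.9557 each)
May 8, sell 129: 129/197 × $4,719.28 → $3,090.28
After May 11: 220 on hand, pool $5,429.00 (≈ $24.6773 each)
After May 14: 315 on hand, pool $7,899.00 (≈ $25.0762 each)
May 16, sell 210: 210/315 × $7,899.00 → $5,266.00
May 19, sell 20: 20/105 × $2,633.00 → $501.52
Total COGS = $7,084.72 + $3,090.28 + $5,266.00 + $501.52 = $15,942.52
Ending inventory (cost pool remaining) = $2,131.48
Check: goods available $18,074.00 = COGS $15,942.52 + ending $2,131.48

COGS = $15,942.52; ending inventory = $2,131.48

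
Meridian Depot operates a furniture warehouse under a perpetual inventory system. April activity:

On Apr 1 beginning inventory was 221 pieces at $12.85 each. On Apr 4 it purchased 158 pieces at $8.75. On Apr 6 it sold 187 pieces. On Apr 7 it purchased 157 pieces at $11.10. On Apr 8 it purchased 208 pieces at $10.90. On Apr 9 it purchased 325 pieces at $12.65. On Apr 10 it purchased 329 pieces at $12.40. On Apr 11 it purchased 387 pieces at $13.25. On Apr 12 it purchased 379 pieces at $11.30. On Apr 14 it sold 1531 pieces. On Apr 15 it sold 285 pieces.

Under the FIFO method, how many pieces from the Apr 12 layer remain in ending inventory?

161

Apr 6, 187 sold [FIFO — oldest first]: 187 @ $12.85 = $2,402.95
Apr 14, 1531 sold [FIFO — oldest first]: 34 @ $12.85 + 158 @ $8.75 + 157 @ $11.10 + 208 @ $10.90 + 325 @ $12.65 + 329 @ $12.40 + 320 @ $13.25 = $18,260.15
Apr 15, 285 sold [FIFO — oldest first]: 67 @ $13.25 + 218 @ $11.30 = $3,351.15
Total COGS = $2,402.95 + $18,260.15 + $3,351.15 = $24,014.25
Ending inventory: 161 @ $11.30 = $1,819.30
Check: goods available $25,833.55 = COGS $24,014.25 + ending $1,819.30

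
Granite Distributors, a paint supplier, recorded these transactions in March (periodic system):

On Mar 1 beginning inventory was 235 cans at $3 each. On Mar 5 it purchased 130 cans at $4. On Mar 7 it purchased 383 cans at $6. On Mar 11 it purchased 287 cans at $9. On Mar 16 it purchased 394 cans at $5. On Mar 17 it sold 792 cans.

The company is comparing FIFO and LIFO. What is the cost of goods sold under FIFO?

COGS = $3,919

FIFO COGS: 235 @ $3 + 130 @ $4 + 383 @ $6 + 44 @ $9 = $3,919
LIFO COGS: 394 @ $5 + 287 @ $9 + 111 @ $6 = $5,219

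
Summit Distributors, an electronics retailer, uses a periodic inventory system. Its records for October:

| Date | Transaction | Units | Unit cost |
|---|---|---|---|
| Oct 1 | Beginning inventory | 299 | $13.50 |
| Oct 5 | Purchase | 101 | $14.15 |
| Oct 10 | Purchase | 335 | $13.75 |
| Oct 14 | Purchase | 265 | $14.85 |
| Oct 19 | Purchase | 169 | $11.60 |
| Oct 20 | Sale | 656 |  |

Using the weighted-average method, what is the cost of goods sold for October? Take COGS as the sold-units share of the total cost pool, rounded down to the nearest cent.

Oct 20, sell 656: 656/1169 × $15,967.55 → $8,960.40
Ending inventory (cost pool remaining) = $7,007.15

COGS = $8,960.40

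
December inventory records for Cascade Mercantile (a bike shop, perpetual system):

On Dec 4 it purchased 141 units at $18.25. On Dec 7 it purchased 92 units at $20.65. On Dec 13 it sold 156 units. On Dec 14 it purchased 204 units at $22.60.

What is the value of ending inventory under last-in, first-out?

Ending inventory = $6,015.65

Dec 13, 156 sold [LIFO — newest first]: 92 @ $20.65 + 64 @ $18.25 = $3,067.80
Ending inventory: 77 @ $18.25 + 204 @ $22.60 = $6,015.65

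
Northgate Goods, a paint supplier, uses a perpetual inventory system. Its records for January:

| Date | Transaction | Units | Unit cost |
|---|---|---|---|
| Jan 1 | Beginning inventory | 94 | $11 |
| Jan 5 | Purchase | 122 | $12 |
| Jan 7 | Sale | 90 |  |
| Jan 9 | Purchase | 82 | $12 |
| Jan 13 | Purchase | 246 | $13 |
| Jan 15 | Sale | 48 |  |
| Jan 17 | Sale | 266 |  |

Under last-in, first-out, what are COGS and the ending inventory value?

COGS = $5,094; ending inventory = $1,586

Jan 7, 90 sold [LIFO — newest first]: 90 @ $12 = $1,080
Jan 15, 48 sold [LIFO — newest first]: 48 @ $13 = $624
Jan 17, 266 sold [LIFO — newest first]: 198 @ $13 + 68 @ $12 = $3,390
Total COGS = $1,080 + $624 + $3,390 = $5,094
Ending inventory: 94 @ $11 + 32 @ $12 + 14 @ $12 = $1,586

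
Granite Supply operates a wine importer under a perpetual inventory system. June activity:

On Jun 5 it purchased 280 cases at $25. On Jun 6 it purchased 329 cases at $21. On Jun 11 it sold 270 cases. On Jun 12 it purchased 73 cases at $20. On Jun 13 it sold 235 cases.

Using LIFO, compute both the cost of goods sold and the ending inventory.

Jun 11, 270 sold [LIFO — newest first]: 270 @ $21 = $5,670
Jun 13, 235 sold [LIFO — newest first]: 73 @ $20 + 59 @ $21 + 103 @ $25 = $5,274
Total COGS = $5,670 + $5,274 = $10,944
Ending inventory: 177 @ $25 = $4,425

COGS = $10,944; ending inventory = $4,425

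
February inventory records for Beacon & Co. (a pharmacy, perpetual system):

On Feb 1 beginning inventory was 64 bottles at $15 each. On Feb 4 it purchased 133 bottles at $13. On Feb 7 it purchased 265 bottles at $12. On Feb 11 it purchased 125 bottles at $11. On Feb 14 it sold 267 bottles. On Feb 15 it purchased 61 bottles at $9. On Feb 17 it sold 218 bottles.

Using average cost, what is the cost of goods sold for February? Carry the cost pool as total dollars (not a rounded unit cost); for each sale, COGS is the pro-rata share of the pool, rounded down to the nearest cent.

COGS = $5,868.64

After Feb 1: 64 on hand, pool $960.00 (≈ $15.0000 each)
After Feb 4: 197 on hand, pool $2,689.00 (≈ $13.6497 each)
After Feb 7: 462 on hand, pool $5,869.00 (≈ $12.7035 each)
After Feb 11: 587 on hand, pool $7,244.00 (≈ $12.3407 each)
Feb 14, sell 267: 267/587 × $7,244.00 → $3,294.97
After Feb 15: 381 on hand, pool $4,498.03 (≈ $11.8059 each)
Feb 17, sell 218: 218/381 × $4,498.03 → $2,573.67
Total COGS = $3,294.97 + $2,573.67 = $5,868.64
Ending inventory (cost pool remaining) = $1,924.36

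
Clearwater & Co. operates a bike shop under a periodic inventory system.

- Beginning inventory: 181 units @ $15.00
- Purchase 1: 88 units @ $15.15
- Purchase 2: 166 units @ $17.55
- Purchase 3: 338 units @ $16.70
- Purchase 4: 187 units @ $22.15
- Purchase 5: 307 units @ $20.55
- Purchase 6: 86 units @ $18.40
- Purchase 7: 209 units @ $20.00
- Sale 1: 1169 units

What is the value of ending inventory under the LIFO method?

Ending inventory = $6,224.40

Sale 1 (1169) [LIFO — newest first]: 209 @ $20.00 + 86 @ $18.40 + 307 @ $20.55 + 187 @ $22.15 + 338 @ $16.70 + 42 @ $17.55 = $22,595.00
Ending inventory: 181 @ $15.00 + 88 @ $15.15 + 124 @ $17.55 = $6,224.40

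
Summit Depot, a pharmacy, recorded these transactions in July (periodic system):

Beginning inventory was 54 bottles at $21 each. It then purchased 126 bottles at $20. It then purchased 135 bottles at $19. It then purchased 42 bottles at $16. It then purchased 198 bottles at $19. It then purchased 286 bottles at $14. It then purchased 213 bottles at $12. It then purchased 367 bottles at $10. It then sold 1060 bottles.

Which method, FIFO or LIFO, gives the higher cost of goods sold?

FIFO COGS: 54 @ $21 + 126 @ $20 + 135 @ $19 + 42 @ $16 + 198 @ $19 + 286 @ $14 + 213 @ $12 + 6 @ $10 = $17,273
LIFO COGS: 367 @ $10 + 213 @ $12 + 286 @ $14 + 194 @ $19 = $13,916

FIFO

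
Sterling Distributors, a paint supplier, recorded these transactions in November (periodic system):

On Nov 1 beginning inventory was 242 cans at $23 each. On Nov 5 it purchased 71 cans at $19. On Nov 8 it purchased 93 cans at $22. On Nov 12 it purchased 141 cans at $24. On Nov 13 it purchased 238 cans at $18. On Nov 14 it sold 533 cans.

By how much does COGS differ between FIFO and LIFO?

$1,136

FIFO COGS: 242 @ $23 + 71 @ $19 + 93 @ $22 + 127 @ $24 = $12,009
LIFO COGS: 238 @ $18 + 141 @ $24 + 93 @ $22 + 61 @ $19 = $10,873
Difference = |$12,009 − $10,873| = $1,136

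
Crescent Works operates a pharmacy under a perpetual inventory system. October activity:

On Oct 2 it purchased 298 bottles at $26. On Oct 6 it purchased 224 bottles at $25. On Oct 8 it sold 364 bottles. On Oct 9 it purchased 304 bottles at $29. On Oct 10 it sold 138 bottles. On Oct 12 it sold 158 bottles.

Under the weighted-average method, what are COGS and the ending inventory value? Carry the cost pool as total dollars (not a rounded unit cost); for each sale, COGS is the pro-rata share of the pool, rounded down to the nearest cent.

After Oct 2: 298 on hand, pool $7,748.00 (≈ $26.0000 each)
After Oct 6: 522 on hand, pool $13,348.00 (≈ $25.5709 each)
Oct 8, sell 364: 364/522 × $13,348.00 → $9,307.80
After Oct 9: 462 on hand, pool $12,856.20 (≈ $27.8273 each)
Oct 10, sell 138: 138/462 × $12,856.20 → $3,840.16
Oct 12, sell 158: 158/324 × $9,016.04 → $4,396.71
Total COGS = $9,307.80 + $3,840.16 + $4,396.71 = $17,544.67
Ending inventory (cost pool remaining) = $4,619.33

COGS = $17,544.67; ending inventory = $4,619.33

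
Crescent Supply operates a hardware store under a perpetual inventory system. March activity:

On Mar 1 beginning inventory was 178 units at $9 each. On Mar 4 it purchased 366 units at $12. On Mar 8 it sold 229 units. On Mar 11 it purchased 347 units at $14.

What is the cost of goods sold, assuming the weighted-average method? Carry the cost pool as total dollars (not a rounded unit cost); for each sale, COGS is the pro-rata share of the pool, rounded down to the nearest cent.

After Mar 1: 178 on hand, pool $1,602.00 (≈ $9.0000 each)
After Mar 4: 544 on hand, pool $5,994.00 (≈ $11.0184 each)
Mar 8, sell 229: 229/544 × $5,994.00 → $2,523.20
After Mar 11: 662 on hand, pool $8,328.80 (≈ $12.5813 each)
Ending inventory (cost pool remaining) = $8,328.80

COGS = $2,523.20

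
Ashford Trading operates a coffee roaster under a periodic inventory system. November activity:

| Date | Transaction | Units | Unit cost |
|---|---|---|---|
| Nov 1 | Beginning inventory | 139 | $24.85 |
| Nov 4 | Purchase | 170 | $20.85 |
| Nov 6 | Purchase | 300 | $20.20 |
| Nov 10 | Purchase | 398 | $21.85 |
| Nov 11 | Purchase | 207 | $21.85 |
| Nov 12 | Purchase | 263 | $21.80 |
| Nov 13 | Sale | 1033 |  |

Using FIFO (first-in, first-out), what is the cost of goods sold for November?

COGS = $22,323.05

Nov 13, 1033 sold [FIFO — oldest first]: 139 @ $24.85 + 170 @ $20.85 + 300 @ $20.20 + 398 @ $21.85 + 26 @ $21.85 = $22,323.05
Ending inventory: 181 @ $21.85 + 263 @ $21.80 = $9,688.25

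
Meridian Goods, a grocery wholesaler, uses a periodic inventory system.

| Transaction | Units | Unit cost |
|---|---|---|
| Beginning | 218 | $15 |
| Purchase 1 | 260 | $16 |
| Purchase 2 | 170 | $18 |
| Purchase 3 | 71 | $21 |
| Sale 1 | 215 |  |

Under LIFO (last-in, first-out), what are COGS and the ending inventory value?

COGS = $4,083; ending inventory = $7,898

Sale 1 (215) [LIFO — newest first]: 71 @ $21 + 144 @ $18 = $4,083
Ending inventory: 218 @ $15 + 260 @ $16 + 26 @ $18 = $7,898
Check: goods available $11,981 = COGS $4,083 + ending $7,898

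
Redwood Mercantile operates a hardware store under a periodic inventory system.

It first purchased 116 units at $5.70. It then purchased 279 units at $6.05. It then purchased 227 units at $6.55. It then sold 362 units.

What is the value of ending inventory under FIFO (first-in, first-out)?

Ending inventory = $1,686.50

Sale 1 (362) [FIFO — oldest first]: 116 @ $5.70 + 246 @ $6.05 = $2,149.50
Ending inventory: 33 @ $6.05 + 227 @ $6.55 = $1,686.50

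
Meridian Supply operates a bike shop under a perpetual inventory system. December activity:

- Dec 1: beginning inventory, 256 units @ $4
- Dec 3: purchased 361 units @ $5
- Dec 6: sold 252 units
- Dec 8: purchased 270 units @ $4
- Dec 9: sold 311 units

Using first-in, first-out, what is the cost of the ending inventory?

Ending inventory = $1,350

Dec 6, 252 sold [FIFO — oldest first]: 252 @ $4 = $1,008
Dec 9, 311 sold [FIFO — oldest first]: 4 @ $4 + 307 @ $5 = $1,551
Total COGS = $1,008 + $1,551 = $2,559
Ending inventory: 54 @ $5 + 270 @ $4 = $1,350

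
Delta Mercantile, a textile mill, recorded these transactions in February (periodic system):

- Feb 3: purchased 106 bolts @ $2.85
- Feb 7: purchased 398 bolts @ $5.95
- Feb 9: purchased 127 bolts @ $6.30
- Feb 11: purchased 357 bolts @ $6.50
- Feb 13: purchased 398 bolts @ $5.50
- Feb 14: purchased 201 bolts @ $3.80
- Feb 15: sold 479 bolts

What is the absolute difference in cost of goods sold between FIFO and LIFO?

$228.65

FIFO COGS: 106 @ $2.85 + 373 @ $5.95 = $2,521.45
LIFO COGS: 201 @ $3.80 + 278 @ $5.50 = $2,292.80
Difference = |$2,521.45 − $2,292.80| = $228.65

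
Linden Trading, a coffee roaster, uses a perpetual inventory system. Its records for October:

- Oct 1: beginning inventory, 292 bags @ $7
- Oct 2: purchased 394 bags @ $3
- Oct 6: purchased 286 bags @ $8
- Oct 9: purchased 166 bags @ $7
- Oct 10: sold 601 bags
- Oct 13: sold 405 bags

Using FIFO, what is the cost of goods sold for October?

COGS = $5,752

Oct 10, 601 sold [FIFO — oldest first]: 292 @ $7 + 309 @ $3 = $2,971
Oct 13, 405 sold [FIFO — oldest first]: 85 @ $3 + 286 @ $8 + 34 @ $7 = $2,781
Total COGS = $2,971 + $2,781 = $5,752
Ending inventory: 132 @ $7 = $924
Check: goods available $6,676 = COGS $5,752 + ending $924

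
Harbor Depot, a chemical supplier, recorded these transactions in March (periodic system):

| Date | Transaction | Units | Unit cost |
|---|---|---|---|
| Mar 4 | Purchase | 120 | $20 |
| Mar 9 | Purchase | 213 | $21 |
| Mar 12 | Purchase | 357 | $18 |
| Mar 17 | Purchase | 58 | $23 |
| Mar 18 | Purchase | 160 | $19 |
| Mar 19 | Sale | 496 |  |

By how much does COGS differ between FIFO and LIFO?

FIFO COGS: 120 @ $20 + 213 @ $21 + 163 @ $18 = $9,807
LIFO COGS: 160 @ $19 + 58 @ $23 + 278 @ $18 = $9,378
Difference = |$9,807 − $9,378| = $429

$429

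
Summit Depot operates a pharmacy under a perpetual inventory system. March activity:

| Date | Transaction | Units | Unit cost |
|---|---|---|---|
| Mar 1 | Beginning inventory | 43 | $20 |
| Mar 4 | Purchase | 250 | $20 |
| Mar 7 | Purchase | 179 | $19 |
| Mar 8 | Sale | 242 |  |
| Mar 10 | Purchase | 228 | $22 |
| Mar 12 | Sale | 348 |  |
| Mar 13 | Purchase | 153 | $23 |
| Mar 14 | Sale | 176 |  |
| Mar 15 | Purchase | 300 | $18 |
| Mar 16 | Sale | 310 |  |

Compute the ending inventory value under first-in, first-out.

Mar 8, 242 sold [FIFO — oldest first]: 43 @ $20 + 199 @ $20 = $4,840
Mar 12, 348 sold [FIFO — oldest first]: 51 @ $20 + 179 @ $19 + 118 @ $22 = $7,017
Mar 14, 176 sold [FIFO — oldest first]: 110 @ $22 + 66 @ $23 = $3,938
Mar 16, 310 sold [FIFO — oldest first]: 87 @ $23 + 223 @ $18 = $6,015
Total COGS = $4,840 + $7,017 + $3,938 + $6,015 = $21,810
Ending inventory: 77 @ $18 = $1,386

Ending inventory = $1,386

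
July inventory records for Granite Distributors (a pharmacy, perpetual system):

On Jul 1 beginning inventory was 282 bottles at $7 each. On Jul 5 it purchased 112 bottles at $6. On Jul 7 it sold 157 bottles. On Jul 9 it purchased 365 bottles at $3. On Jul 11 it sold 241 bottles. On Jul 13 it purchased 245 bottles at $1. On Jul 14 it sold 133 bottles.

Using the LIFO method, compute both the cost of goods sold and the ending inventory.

Jul 7, 157 sold [LIFO — newest first]: 112 @ $6 + 45 @ $7 = $987
Jul 11, 241 sold [LIFO — newest first]: 241 @ $3 = $723
Jul 14, 133 sold [LIFO — newest first]: 133 @ $1 = $133
Total COGS = $987 + $723 + $133 = $1,843
Ending inventory: 237 @ $7 + 124 @ $3 + 112 @ $1 = $2,143

COGS = $1,843; ending inventory = $2,143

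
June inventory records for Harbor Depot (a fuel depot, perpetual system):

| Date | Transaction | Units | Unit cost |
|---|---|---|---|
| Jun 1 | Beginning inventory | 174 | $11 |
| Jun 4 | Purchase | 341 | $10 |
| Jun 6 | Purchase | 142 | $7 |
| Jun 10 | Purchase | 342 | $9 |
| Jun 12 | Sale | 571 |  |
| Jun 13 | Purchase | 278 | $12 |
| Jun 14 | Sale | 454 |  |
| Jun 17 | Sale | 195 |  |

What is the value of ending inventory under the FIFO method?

Jun 12, 571 sold [FIFO — oldest first]: 174 @ $11 + 341 @ $10 + 56 @ $7 = $5,716
Jun 14, 454 sold [FIFO — oldest first]: 86 @ $7 + 342 @ $9 + 26 @ $12 = $3,992
Jun 17, 195 sold [FIFO — oldest first]: 195 @ $12 = $2,340
Total COGS = $5,716 + $3,992 + $2,340 = $12,048
Ending inventory: 57 @ $12 = $684

Ending inventory = $684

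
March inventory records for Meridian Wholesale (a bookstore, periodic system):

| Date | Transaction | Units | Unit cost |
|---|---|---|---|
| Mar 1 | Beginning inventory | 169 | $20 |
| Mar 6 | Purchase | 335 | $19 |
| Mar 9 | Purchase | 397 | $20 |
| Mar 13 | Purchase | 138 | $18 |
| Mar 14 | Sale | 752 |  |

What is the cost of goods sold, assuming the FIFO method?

COGS = $14,705

Mar 14, 752 sold [FIFO — oldest first]: 169 @ $20 + 335 @ $19 + 248 @ $20 = $14,705
Ending inventory: 149 @ $20 + 138 @ $18 = $5,464
Check: goods available $20,169 = COGS $14,705 + ending $5,464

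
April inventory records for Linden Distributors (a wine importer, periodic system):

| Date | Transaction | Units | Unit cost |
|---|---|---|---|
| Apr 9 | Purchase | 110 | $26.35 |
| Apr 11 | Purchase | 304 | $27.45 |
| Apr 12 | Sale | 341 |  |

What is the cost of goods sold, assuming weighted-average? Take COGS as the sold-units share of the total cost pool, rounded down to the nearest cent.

COGS = $9,260.78

Apr 12, sell 341: 341/414 × $11,243.30 → $9,260.78
Ending inventory (cost pool remaining) = $1,982.52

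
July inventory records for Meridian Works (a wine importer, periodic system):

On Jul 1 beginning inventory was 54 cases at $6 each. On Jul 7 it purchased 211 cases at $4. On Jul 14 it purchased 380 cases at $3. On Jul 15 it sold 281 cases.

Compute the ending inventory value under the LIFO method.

Ending inventory = $1,465

Jul 15, 281 sold [LIFO — newest first]: 281 @ $3 = $843
Ending inventory: 54 @ $6 + 211 @ $4 + 99 @ $3 = $1,465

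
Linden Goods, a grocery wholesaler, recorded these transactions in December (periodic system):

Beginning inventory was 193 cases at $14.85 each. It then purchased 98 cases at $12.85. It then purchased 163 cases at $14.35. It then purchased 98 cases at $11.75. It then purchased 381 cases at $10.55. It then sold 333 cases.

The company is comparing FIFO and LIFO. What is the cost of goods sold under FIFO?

COGS = $4,728.05

FIFO COGS: 193 @ $14.85 + 98 @ $12.85 + 42 @ $14.35 = $4,728.05
LIFO COGS: 333 @ $10.55 = $3,513.15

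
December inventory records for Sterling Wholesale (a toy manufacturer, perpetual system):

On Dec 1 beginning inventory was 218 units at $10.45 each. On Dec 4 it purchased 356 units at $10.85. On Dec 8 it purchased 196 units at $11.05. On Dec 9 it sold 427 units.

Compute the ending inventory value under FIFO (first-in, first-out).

Ending inventory = $3,760.75

Dec 9, 427 sold [FIFO — oldest first]: 218 @ $10.45 + 209 @ $10.85 = $4,545.75
Ending inventory: 147 @ $10.85 + 196 @ $11.05 = $3,760.75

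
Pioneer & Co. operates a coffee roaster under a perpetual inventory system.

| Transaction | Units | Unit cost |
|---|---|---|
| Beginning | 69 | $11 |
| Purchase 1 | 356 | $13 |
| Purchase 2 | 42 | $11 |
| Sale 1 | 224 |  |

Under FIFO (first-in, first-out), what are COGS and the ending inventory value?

COGS = $2,774; ending inventory = $3,075

Sale 1 (224) [FIFO — oldest first]: 69 @ $11 + 155 @ $13 = $2,774
Ending inventory: 201 @ $13 + 42 @ $11 = $3,075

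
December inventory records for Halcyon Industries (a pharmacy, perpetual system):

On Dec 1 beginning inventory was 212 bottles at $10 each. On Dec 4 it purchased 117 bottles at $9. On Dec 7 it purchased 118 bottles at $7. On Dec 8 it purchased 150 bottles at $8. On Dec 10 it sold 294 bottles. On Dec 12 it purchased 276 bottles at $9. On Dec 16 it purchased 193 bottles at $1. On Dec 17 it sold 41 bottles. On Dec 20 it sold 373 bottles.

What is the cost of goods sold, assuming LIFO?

Dec 10, 294 sold [LIFO — newest first]: 150 @ $8 + 118 @ $7 + 26 @ $9 = $2,260
Dec 17, 41 sold [LIFO — newest first]: 41 @ $1 = $41
Dec 20, 373 sold [LIFO — newest first]: 152 @ $1 + 221 @ $9 = $2,141
Total COGS = $2,260 + $41 + $2,141 = $4,442
Ending inventory: 212 @ $10 + 91 @ $9 + 55 @ $9 = $3,434

COGS = $4,442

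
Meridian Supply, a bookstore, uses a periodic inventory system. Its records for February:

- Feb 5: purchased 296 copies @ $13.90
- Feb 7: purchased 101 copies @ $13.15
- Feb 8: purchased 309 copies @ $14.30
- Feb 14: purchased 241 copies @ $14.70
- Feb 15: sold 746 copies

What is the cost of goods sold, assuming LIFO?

Feb 15, 746 sold [LIFO — newest first]: 241 @ $14.70 + 309 @ $14.30 + 101 @ $13.15 + 95 @ $13.90 = $10,610.05
Ending inventory: 201 @ $13.90 = $2,793.90
Check: goods available $13,403.95 = COGS $10,610.05 + ending $2,793.90

COGS = $10,610.05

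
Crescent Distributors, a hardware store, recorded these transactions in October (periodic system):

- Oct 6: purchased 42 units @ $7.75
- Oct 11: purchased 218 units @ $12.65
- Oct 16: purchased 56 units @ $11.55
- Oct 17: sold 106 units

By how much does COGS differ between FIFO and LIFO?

$144.20

FIFO COGS: 42 @ $7.75 + 64 @ $12.65 = $1,135.10
LIFO COGS: 56 @ $11.55 + 50 @ $12.65 = $1,279.30
Difference = |$1,135.10 − $1,279.30| = $144.20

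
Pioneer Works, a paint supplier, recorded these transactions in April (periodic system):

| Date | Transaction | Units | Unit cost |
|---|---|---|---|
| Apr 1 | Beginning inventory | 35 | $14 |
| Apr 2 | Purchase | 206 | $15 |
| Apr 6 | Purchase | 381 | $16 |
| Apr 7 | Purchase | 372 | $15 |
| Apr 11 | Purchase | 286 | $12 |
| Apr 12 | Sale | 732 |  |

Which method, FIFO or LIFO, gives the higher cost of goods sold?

FIFO

FIFO COGS: 35 @ $14 + 206 @ $15 + 381 @ $16 + 110 @ $15 = $11,326
LIFO COGS: 286 @ $12 + 372 @ $15 + 74 @ $16 = $10,196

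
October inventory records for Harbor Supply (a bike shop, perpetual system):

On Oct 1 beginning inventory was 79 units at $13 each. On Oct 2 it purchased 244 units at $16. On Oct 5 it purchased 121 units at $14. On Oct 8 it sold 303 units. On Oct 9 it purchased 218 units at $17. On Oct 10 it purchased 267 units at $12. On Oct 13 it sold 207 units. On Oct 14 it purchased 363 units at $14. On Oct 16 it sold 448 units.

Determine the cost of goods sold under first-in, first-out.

Oct 8, 303 sold [FIFO — oldest first]: 79 @ $13 + 224 @ $16 = $4,611
Oct 13, 207 sold [FIFO — oldest first]: 20 @ $16 + 121 @ $14 + 66 @ $17 = $3,136
Oct 16, 448 sold [FIFO — oldest first]: 152 @ $17 + 267 @ $12 + 29 @ $14 = $6,194
Total COGS = $4,611 + $3,136 + $6,194 = $13,941
Ending inventory: 334 @ $14 = $4,676

COGS = $13,941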